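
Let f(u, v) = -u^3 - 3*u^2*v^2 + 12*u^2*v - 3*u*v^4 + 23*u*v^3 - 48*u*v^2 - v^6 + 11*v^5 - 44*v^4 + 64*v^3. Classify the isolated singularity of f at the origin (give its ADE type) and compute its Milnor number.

The Hessian of f at 0 has rank 0. Corank 2; j^3 = -(u - 4*v)^3 is a perfect cube, so E-series; the 4-jet and mu = 7 give E_7.

Type E_7, Milnor number mu = 7.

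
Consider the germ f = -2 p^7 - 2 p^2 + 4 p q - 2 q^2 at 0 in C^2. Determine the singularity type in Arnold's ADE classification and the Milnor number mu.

The Hessian of f at 0 has rank 1. Corank 1: A-series; mu = 6 gives A_6.

Type A_{6}, Milnor number mu = 6.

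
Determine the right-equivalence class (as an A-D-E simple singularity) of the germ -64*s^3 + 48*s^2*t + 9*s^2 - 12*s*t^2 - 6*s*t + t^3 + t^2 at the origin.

A2

The Hessian of f at 0 has rank 1. Corank 1: A-series; mu = 2 gives A_2.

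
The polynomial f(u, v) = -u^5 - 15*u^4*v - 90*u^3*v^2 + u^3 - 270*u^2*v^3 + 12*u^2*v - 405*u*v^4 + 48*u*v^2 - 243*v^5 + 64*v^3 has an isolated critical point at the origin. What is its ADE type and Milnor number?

The Hessian of f at 0 is [[0, 0], [0, 0]] with rank 0, so corank 2. A Groebner basis of the Jacobian ideal J(f) in C{u,v} is {v^5, u*v^3 + 15*v^4/4, u^2 + 8*u*v + 16*v^2}; counting standard monomials gives mu = 8. Corank 2; j^3 = (u + 4*v)^3 is a perfect cube, so E-series; the 5-jet and mu = 8 give E_8.

Type E_8, Milnor number mu = 8.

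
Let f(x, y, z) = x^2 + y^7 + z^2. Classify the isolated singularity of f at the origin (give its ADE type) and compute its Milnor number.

The Hessian of f at 0 is [[2, 0, 0], [0, 0, 0], [0, 0, 2]] with rank 2, so corank 1. A Groebner basis of the Jacobian ideal J(f) in C{x,y,z} is {y^6, x, z}; counting standard monomials gives mu = 6. Corank 1: A-series; mu = 6 gives A_6.

Type A6, Milnor number mu = 6.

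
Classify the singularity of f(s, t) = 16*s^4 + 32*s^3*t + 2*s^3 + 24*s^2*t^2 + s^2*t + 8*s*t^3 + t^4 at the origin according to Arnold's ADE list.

D_5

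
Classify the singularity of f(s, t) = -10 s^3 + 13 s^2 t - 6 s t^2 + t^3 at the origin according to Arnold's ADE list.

D_4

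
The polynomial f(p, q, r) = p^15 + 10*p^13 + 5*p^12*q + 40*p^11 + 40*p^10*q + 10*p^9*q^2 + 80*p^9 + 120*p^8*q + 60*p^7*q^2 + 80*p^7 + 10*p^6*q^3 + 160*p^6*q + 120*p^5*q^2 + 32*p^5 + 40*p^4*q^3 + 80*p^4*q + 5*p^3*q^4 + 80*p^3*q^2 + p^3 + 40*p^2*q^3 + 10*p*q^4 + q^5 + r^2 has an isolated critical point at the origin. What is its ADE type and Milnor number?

Type E_{8}, Milnor number mu = 8.

The Hessian of f at 0 has rank 1. Corank 2; j^3 = p^3 is a perfect cube, so E-series; the 5-jet and mu = 8 give E_8.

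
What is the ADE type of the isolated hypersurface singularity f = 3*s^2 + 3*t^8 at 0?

A7

The Hessian of f at 0 is [[6, 0], [0, 0]] with rank 1, so corank 1. A Groebner basis of the Jacobian ideal J(f) in C{s,t} is {t^7, s}; counting standard monomials gives mu = 7. Corank 1: A-series; mu = 7 gives A_7.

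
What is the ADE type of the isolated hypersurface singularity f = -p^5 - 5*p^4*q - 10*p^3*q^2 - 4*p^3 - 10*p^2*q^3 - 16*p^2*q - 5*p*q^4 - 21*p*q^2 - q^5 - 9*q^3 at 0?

D6

The Hessian of f at 0 is [[0, 0], [0, 0]] with rank 0, so corank 2. A Groebner basis of the Jacobian ideal J(f) in C{p,q} is {32*p*q/5 + q^4 + 48*q^2/5, p*q^2 + 3*q^3/2, p^2 + 5*p*q/2 + 3*q^2/2}; counting standard monomials gives mu = 6. Corank 2; j^3 = -(p + q)*(2*p + 3*q)^2 has shape L^2 M (L != M), so D-series; mu = 6 gives D_6.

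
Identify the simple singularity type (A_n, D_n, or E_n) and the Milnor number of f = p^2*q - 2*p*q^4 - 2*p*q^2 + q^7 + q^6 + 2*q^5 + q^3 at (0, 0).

Type D_{7}, Milnor number mu = 7.

The Hessian of f at 0 has rank 0. Corank 2; j^3 = q*(p - q)^2 has shape L^2 M (L != M), so D-series; mu = 7 gives D_7.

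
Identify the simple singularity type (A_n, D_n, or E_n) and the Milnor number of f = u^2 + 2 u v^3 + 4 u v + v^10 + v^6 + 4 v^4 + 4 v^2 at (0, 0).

The Hessian of f at 0 is [[2, 4], [4, 8]] with rank 1, so corank 1. A Groebner basis of the Jacobian ideal J(f) in C{u,v} is {u^3 + 6*u^2*v + 12*u*v^2 - 8*u - 16*v, u + v^3 + 2*v}; counting standard monomials gives mu = 9. Corank 1: A-series; mu = 9 gives A_9.

Type A9, Milnor number mu = 9.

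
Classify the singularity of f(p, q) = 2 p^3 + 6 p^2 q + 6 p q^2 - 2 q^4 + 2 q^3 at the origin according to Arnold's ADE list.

The Hessian of f at 0 is [[0, 0], [0, 0]] with rank 0, so corank 2. A Groebner basis of the Jacobian ideal J(f) in C{p,q} is {q^3, p^2 + 2*p*q + q^2}; counting standard monomials gives mu = 6. Corank 2; j^3 = 2*(p + q)^3 is a perfect cube, so E-series; the 4-jet and mu = 6 give E_6.

E6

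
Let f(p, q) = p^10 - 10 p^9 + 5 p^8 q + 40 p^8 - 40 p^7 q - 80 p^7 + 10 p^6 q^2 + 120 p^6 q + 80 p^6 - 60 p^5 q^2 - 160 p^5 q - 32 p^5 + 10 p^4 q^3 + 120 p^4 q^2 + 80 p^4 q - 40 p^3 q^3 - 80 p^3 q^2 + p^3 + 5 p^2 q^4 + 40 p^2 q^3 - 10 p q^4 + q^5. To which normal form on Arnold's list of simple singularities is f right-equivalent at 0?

E_{8}

The Hessian of f at 0 has rank 0. Corank 2; j^3 = p^3 is a perfect cube, so E-series; the 5-jet and mu = 8 give E_8.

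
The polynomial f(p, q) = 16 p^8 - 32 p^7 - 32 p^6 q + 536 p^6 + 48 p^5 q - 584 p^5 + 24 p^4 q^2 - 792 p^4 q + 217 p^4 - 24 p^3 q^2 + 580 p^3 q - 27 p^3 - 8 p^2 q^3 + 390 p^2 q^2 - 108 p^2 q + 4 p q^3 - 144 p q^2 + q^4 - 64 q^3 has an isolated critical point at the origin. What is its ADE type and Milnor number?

The Hessian of f at 0 has rank 0. Corank 2; j^3 = -(3*p + 4*q)^3 is a perfect cube, so E-series; the 4-jet and mu = 6 give E_6.

Type E_6, Milnor number mu = 6.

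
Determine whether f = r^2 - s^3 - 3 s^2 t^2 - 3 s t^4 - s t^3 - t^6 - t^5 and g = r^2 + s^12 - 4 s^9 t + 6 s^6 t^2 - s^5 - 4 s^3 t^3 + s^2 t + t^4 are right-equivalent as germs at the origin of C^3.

The Hessian of f at 0 has rank 1. Corank 2; j^3 = -s^3 is a perfect cube, so E-series; the 4-jet and mu = 7 give E_7. The Hessian of g at 0 has rank 1. Corank 2; j^3 = s^2*t has shape L^2 M (L != M), so D-series; mu = 5 gives D_5. f is E_7 but g is D_5, hence not right-equivalent.

No.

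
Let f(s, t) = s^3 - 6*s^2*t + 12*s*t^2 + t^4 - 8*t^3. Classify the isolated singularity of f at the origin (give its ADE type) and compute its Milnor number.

Type E_6, Milnor number mu = 6.

The Hessian of f at 0 has rank 0. Corank 2; j^3 = (s - 2*t)^3 is a perfect cube, so E-series; the 4-jet and mu = 6 give E_6.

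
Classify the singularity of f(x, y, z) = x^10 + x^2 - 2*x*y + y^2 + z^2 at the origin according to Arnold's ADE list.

A9

The Hessian of f at 0 is [[2, -2, 0], [-2, 2, 0], [0, 0, 2]] with rank 2, so corank 1. A Groebner basis of the Jacobian ideal J(f) in C{x,y,z} is {y^9, x - y, z}; counting standard monomials gives mu = 9. Corank 1: A-series; mu = 9 gives A_9.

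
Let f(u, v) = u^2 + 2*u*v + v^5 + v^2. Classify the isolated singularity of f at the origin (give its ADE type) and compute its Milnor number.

Type A_{4}, Milnor number mu = 4.

The Hessian of f at 0 is [[2, 2], [2, 2]] with rank 1, so corank 1. A Groebner basis of the Jacobian ideal J(f) in C{u,v} is {v^4, u + v}; counting standard monomials gives mu = 4. Corank 1: A-series; mu = 4 gives A_4.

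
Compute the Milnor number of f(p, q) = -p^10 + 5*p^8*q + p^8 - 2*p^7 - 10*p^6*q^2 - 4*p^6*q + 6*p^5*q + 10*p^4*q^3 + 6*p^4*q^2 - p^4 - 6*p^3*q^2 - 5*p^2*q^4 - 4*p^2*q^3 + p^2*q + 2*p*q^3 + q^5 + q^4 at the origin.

5

The Hessian of f at 0 is [[0, 0], [0, 0]] with rank 0, so corank 2. A Groebner basis of the Jacobian ideal J(f) in C{p,q} is {p*q^2, p*q + q^3, p^2 - 4*p*q}; counting standard monomials gives mu = 5. Corank 2; j^3 = p^2*q has shape L^2 M (L != M), so D-series; mu = 5 gives D_5.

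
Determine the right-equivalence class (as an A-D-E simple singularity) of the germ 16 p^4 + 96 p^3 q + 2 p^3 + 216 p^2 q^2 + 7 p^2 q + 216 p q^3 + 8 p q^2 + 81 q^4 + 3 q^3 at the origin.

D5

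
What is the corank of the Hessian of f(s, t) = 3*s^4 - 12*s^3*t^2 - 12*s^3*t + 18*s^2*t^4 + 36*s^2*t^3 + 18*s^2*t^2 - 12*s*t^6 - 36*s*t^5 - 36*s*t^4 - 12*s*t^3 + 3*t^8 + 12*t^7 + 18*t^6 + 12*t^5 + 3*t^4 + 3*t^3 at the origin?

The Hessian at 0 is [[0, 0], [0, 0]] of rank 0; hence corank 2.

2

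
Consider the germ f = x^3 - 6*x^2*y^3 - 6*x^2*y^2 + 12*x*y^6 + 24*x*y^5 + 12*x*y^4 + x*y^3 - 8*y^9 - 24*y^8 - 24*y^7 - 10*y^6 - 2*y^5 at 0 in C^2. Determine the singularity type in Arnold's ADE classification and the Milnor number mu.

Type E_{7}, Milnor number mu = 7.

The Hessian of f at 0 has rank 0. Corank 2; j^3 = x^3 is a perfect cube, so E-series; the 4-jet and mu = 7 give E_7.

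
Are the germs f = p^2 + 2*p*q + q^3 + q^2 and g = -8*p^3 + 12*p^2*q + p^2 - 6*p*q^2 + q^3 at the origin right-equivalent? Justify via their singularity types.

Yes.

The Hessian of f at 0 has rank 1. Corank 1: A-series; mu = 2 gives A_2. The Hessian of g at 0 has rank 1. Corank 1: A-series; mu = 2 gives A_2. Both have type A_2, hence right-equivalent.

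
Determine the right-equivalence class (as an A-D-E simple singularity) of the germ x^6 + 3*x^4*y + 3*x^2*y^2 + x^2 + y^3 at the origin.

The Hessian of f at 0 is [[2, 0], [0, 0]] with rank 1, so corank 1. A Groebner basis of the Jacobian ideal J(f) in C{x,y} is {y^2, x}; counting standard monomials gives mu = 2. Corank 1: A-series; mu = 2 gives A_2.

A_2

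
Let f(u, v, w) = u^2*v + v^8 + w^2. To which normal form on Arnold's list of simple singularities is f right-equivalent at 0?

The Hessian of f at 0 has rank 1. Corank 2; j^3 = u^2*v has shape L^2 M (L != M), so D-series; mu = 9 gives D_9.

D_9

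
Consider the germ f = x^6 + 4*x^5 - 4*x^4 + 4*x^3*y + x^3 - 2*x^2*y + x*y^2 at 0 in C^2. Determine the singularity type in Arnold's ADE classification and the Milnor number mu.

The Hessian of f at 0 has rank 0. Corank 2; j^3 = x*(x - y)^2 has shape L^2 M (L != M), so D-series; mu = 7 gives D_7.

Type D_{7}, Milnor number mu = 7.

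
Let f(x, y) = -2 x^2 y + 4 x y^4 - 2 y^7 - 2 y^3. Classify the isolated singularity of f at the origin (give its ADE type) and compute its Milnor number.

Type D_{4}, Milnor number mu = 4.

The Hessian of f at 0 is [[0, 0], [0, 0]] with rank 0, so corank 2. A Groebner basis of the Jacobian ideal J(f) in C{x,y} is {y^3, x^2 + 3*y^2, x*y}; counting standard monomials gives mu = 4. Corank 2; j^3 = -2*y*(x^2 + y^2) splits into three distinct lines over C (the quadratic factor has nonzero discriminant), so D_4.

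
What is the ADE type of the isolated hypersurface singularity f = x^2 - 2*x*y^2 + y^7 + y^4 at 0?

A_6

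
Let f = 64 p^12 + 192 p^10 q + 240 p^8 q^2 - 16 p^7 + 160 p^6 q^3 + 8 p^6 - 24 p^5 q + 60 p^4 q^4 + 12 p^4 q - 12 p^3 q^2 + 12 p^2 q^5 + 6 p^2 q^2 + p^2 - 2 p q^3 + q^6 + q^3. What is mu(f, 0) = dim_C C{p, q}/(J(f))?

2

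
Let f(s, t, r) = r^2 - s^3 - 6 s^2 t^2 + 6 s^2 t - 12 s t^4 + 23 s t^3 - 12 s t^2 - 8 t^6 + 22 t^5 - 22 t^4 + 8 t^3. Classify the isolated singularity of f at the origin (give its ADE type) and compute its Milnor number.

Type E_7, Milnor number mu = 7.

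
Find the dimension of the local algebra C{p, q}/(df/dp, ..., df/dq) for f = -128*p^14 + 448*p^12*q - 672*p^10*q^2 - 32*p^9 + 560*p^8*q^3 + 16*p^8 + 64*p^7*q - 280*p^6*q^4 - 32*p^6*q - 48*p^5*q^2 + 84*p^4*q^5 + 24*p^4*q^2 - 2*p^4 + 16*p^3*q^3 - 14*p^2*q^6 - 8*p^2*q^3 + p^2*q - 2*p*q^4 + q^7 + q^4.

The Hessian of f at 0 is [[0, 0], [0, 0]] with rank 0, so corank 2. A Groebner basis of the Jacobian ideal J(f) in C{p,q} is {p^3, p^2/4 + q^3, p*q}; counting standard monomials gives mu = 5. Corank 2; j^3 = p^2*q has shape L^2 M (L != M), so D-series; mu = 5 gives D_5.

5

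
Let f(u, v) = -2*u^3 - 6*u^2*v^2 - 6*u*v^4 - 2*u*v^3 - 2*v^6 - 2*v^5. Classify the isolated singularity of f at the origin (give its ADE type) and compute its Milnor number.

Type E_{7}, Milnor number mu = 7.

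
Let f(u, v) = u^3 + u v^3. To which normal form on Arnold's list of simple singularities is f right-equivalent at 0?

E_{7}

The Hessian of f at 0 has rank 0. Corank 2; j^3 = u^3 is a perfect cube, so E-series; the 4-jet and mu = 7 give E_7.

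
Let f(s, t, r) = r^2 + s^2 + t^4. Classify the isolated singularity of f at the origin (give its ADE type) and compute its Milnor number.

Type A_{3}, Milnor number mu = 3.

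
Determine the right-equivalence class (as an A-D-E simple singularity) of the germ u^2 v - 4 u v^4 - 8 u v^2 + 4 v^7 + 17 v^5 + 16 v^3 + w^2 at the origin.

D_6

The Hessian of f at 0 has rank 1. Corank 2; j^3 = v*(u - 4*v)^2 has shape L^2 M (L != M), so D-series; mu = 6 gives D_6.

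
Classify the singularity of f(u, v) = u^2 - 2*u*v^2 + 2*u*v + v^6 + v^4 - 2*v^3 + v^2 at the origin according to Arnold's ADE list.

A_{5}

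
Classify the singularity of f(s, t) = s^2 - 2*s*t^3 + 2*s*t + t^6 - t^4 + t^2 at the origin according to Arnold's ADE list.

The Hessian of f at 0 is [[2, 2], [2, 2]] with rank 1, so corank 1. A Groebner basis of the Jacobian ideal J(f) in C{s,t} is {t^3, s + t}; counting standard monomials gives mu = 3. Corank 1: A-series; mu = 3 gives A_3.

A_3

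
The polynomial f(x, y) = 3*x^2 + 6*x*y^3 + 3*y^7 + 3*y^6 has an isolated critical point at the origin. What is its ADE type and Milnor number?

Type A_{6}, Milnor number mu = 6.

The Hessian of f at 0 is [[6, 0], [0, 0]] with rank 1, so corank 1. A Groebner basis of the Jacobian ideal J(f) in C{x,y} is {x + y^3, x^2}; counting standard monomials gives mu = 6. Corank 1: A-series; mu = 6 gives A_6.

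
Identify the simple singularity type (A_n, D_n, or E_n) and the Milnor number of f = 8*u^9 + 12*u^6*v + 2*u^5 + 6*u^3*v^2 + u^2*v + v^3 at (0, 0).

The Hessian of f at 0 is [[0, 0], [0, 0]] with rank 0, so corank 2. A Groebner basis of the Jacobian ideal J(f) in C{u,v} is {v^3, u^2 + 3*v^2, u*v}; counting standard monomials gives mu = 4. Corank 2; j^3 = v*(u^2 + v^2) splits into three distinct lines over C (the quadratic factor has nonzero discriminant), so D_4.

Type D_{4}, Milnor number mu = 4.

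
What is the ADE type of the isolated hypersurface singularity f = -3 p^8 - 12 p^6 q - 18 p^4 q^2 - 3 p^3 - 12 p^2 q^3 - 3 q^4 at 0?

The Hessian of f at 0 has rank 0. Corank 2; j^3 = -3*p^3 is a perfect cube, so E-series; the 4-jet and mu = 6 give E_6.

E_{6}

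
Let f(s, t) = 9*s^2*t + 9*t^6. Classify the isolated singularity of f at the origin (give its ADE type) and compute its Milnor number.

The Hessian of f at 0 has rank 0. Corank 2; j^3 = 9*s^2*t has shape L^2 M (L != M), so D-series; mu = 7 gives D_7.

Type D_7, Milnor number mu = 7.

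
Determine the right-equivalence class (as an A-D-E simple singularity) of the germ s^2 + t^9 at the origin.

The Hessian of f at 0 is [[2, 0], [0, 0]] with rank 1, so corank 1. A Groebner basis of the Jacobian ideal J(f) in C{s,t} is {t^8, s}; counting standard monomials gives mu = 8. Corank 1: A-series; mu = 8 gives A_8.

A8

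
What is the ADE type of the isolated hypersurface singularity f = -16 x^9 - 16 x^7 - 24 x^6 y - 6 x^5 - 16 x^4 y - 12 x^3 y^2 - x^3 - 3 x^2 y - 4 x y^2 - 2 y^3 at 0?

D_4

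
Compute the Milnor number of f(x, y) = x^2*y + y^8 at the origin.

The Hessian of f at 0 has rank 0. Corank 2; j^3 = x^2*y has shape L^2 M (L != M), so D-series; mu = 9 gives D_9.

9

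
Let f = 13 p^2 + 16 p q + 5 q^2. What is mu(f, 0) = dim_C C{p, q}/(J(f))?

The Hessian of f at 0 has rank 2. Corank 0: nondegenerate Morse point, so A_1.

1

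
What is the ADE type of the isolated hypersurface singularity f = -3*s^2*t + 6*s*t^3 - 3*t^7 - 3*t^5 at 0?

D_{8}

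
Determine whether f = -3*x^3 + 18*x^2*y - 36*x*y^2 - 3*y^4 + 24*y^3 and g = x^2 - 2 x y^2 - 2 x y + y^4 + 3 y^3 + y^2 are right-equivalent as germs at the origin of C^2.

No.

The Hessian of f at 0 is [[0, 0], [0, 0]] with rank 0, so corank 2. A Groebner basis of the Jacobian ideal J(f) in C{x,y} is {y^3, x^2 - 4*x*y + 4*y^2}; counting standard monomials gives mu = 6. Corank 2; j^3 = -3*(x - 2*y)^3 is a perfect cube, so E-series; the 4-jet and mu = 6 give E_6. The Hessian of g at 0 is [[2, -2], [-2, 2]] with rank 1, so corank 1. A Groebner basis of the Jacobian ideal J(g) in C{x,y} is {y^2, x - y}; counting standard monomials gives mu = 2. Corank 1: A-series; mu = 2 gives A_2. f is E_6 but g is A_2, hence not right-equivalent.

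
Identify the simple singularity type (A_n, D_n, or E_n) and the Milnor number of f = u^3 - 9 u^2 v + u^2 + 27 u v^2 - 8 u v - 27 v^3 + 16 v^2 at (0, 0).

The Hessian of f at 0 is [[2, -8], [-8, 32]] with rank 1, so corank 1. A Groebner basis of the Jacobian ideal J(f) in C{u,v} is {v^2, u - 4*v}; counting standard monomials gives mu = 2. Corank 1: A-series; mu = 2 gives A_2.

Type A_2, Milnor number mu = 2.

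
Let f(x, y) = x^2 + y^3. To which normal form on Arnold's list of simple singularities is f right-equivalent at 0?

The Hessian of f at 0 has rank 1. Corank 1: A-series; mu = 2 gives A_2.

A_2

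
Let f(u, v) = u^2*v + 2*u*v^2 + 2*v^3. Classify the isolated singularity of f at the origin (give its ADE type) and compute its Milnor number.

Type D_4, Milnor number mu = 4.

The Hessian of f at 0 has rank 0. Corank 2; j^3 = v*(u^2 + 2*u*v + 2*v^2) splits into three distinct lines over C (the quadratic factor has nonzero discriminant), so D_4.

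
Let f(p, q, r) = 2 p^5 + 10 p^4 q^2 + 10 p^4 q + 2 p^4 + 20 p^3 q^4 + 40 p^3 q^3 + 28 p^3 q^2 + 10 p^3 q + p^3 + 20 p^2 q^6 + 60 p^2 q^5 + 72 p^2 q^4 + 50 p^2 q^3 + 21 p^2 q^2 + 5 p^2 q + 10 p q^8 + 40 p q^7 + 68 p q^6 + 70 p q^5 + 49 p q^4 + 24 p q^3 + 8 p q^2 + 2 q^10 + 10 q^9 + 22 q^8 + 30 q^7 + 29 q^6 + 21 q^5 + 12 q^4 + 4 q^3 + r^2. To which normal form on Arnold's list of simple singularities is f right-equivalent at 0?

The Hessian of f at 0 has rank 1. Corank 2; j^3 = (p + q)*(p + 2*q)^2 has shape L^2 M (L != M), so D-series; mu = 6 gives D_6.

D_6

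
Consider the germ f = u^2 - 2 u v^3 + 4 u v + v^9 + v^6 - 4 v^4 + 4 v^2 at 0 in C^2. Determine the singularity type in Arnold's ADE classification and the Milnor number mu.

The Hessian of f at 0 has rank 1. Corank 1: A-series; mu = 8 gives A_8.

Type A_{8}, Milnor number mu = 8.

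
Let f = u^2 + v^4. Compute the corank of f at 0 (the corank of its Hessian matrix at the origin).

1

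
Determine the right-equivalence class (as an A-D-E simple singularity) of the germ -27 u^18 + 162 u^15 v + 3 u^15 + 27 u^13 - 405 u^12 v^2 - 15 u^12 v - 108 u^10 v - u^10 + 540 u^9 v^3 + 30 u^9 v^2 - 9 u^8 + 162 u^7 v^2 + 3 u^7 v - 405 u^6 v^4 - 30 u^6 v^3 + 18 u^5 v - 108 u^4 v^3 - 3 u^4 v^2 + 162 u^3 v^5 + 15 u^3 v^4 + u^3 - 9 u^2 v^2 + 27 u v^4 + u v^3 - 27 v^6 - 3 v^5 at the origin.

The Hessian of f at 0 is [[0, 0], [0, 0]] with rank 0, so corank 2. A Groebner basis of the Jacobian ideal J(f) in C{u,v} is {-u^2/9 + v^4 - v^3/27, u^3, u^2*v + u^2/27 + v^3/81, -u^2/3 + u*v^2 - v^3/9}; counting standard monomials gives mu = 7. Corank 2; j^3 = u^3 is a perfect cube, so E-series; the 4-jet and mu = 7 give E_7.

E_7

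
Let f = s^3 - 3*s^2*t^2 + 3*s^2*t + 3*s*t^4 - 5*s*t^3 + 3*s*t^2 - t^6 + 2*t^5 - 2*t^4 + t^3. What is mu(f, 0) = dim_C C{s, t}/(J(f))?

7

The Hessian of f at 0 has rank 0. Corank 2; j^3 = (s + t)^3 is a perfect cube, so E-series; the 4-jet and mu = 7 give E_7.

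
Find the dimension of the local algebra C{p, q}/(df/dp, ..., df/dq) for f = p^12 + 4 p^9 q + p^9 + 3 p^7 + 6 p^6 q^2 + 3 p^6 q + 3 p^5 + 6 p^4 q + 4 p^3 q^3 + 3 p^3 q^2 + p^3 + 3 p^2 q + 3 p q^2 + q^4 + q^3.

6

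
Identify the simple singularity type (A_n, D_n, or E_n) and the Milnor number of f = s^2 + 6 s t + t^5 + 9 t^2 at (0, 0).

Type A4, Milnor number mu = 4.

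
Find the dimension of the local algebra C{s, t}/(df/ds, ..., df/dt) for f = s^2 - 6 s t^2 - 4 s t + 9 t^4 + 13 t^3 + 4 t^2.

The Hessian of f at 0 is [[2, -4], [-4, 8]] with rank 1, so corank 1. A Groebner basis of the Jacobian ideal J(f) in C{s,t} is {t^2, s - 2*t}; counting standard monomials gives mu = 2. Corank 1: A-series; mu = 2 gives A_2.

2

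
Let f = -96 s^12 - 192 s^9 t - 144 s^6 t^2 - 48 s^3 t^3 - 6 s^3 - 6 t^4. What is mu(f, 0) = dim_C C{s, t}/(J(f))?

The Hessian of f at 0 has rank 0. Corank 2; j^3 = -6*s^3 is a perfect cube, so E-series; the 4-jet and mu = 6 give E_6.

6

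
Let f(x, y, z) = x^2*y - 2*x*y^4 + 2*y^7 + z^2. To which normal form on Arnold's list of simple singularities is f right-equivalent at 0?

D_{8}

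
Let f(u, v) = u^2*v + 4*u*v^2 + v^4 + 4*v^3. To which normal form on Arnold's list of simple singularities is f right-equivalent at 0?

The Hessian of f at 0 has rank 0. Corank 2; j^3 = v*(u + 2*v)^2 has shape L^2 M (L != M), so D-series; mu = 5 gives D_5.

D_{5}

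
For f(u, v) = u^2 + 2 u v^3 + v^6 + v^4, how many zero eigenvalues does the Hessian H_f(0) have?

1

The Hessian at 0 is [[2, 0], [0, 0]] of rank 1; hence corank 1.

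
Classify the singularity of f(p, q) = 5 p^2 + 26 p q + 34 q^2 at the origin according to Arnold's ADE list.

A1

The Hessian of f at 0 is [[10, 26], [26, 68]] with rank 2, so corank 0. A Groebner basis of the Jacobian ideal J(f) in C{p,q} is {p, q}; counting standard monomials gives mu = 1. Corank 0: nondegenerate Morse point, so A_1.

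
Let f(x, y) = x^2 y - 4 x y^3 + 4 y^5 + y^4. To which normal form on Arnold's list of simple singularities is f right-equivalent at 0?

D_{5}

The Hessian of f at 0 has rank 0. Corank 2; j^3 = x^2*y has shape L^2 M (L != M), so D-series; mu = 5 gives D_5.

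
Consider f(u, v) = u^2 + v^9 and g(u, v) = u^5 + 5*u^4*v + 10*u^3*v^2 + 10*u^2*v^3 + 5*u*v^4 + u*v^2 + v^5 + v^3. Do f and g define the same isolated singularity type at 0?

The Hessian of f at 0 has rank 1. Corank 1: A-series; mu = 8 gives A_8. The Hessian of g at 0 has rank 0. Corank 2; j^3 = v^2*(u + v) has shape L^2 M (L != M), so D-series; mu = 6 gives D_6. f is A_8 but g is D_6, hence not right-equivalent.

No.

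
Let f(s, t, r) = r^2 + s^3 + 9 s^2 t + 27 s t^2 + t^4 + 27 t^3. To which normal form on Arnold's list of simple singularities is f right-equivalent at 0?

E_{6}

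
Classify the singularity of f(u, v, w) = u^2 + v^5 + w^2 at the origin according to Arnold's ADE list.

The Hessian of f at 0 has rank 2. Corank 1: A-series; mu = 4 gives A_4.

A_{4}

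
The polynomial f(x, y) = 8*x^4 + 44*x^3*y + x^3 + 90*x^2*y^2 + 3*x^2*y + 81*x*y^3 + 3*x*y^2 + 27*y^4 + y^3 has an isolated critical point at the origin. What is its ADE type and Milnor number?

The Hessian of f at 0 has rank 0. Corank 2; j^3 = (x + y)^3 is a perfect cube, so E-series; the 4-jet and mu = 7 give E_7.

Type E_{7}, Milnor number mu = 7.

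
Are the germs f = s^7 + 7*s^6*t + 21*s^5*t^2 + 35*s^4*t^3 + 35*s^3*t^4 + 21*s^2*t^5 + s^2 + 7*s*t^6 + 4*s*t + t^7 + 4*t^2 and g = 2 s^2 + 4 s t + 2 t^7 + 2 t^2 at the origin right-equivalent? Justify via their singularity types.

The Hessian of f at 0 has rank 1. Corank 1: A-series; mu = 6 gives A_6. The Hessian of g at 0 has rank 1. Corank 1: A-series; mu = 6 gives A_6. Both have type A_6, hence right-equivalent.

Yes.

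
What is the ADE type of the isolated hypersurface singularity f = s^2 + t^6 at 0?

A_{5}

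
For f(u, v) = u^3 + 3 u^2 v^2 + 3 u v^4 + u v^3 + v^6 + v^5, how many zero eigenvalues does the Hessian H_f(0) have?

2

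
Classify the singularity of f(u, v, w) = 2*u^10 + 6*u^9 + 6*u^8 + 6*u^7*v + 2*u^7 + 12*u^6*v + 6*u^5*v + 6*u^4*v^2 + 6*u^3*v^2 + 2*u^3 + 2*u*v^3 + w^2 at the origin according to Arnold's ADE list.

E7

The Hessian of f at 0 has rank 1. Corank 2; j^3 = 2*u^3 is a perfect cube, so E-series; the 4-jet and mu = 7 give E_7.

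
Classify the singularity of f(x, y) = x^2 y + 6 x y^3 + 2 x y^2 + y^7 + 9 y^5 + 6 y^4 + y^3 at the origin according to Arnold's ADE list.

D_{8}

The Hessian of f at 0 has rank 0. Corank 2; j^3 = y*(x + y)^2 has shape L^2 M (L != M), so D-series; mu = 8 gives D_8.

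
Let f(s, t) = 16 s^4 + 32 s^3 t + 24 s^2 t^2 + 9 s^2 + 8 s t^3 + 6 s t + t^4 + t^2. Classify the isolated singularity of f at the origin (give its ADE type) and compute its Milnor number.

Type A_3, Milnor number mu = 3.

The Hessian of f at 0 is [[18, 6], [6, 2]] with rank 1, so corank 1. A Groebner basis of the Jacobian ideal J(f) in C{s,t} is {t^3, s + t/3}; counting standard monomials gives mu = 3. Corank 1: A-series; mu = 3 gives A_3.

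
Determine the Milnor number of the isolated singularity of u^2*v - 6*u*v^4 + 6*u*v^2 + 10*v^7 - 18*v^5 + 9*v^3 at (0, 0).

8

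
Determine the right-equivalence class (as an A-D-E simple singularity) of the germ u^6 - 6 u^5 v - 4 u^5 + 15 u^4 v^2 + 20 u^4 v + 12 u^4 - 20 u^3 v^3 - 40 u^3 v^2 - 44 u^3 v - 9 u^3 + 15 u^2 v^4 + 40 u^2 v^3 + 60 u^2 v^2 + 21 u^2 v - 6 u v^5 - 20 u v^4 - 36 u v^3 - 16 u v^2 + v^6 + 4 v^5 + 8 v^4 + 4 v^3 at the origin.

The Hessian of f at 0 has rank 0. Corank 2; j^3 = -(u - v)*(3*u - 2*v)^2 has shape L^2 M (L != M), so D-series; mu = 7 gives D_7.

D7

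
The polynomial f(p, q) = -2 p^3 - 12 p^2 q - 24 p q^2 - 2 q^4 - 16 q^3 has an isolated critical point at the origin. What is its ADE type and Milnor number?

Type E_6, Milnor number mu = 6.

The Hessian of f at 0 is [[0, 0], [0, 0]] with rank 0, so corank 2. A Groebner basis of the Jacobian ideal J(f) in C{p,q} is {q^3, p^2 + 4*p*q + 4*q^2}; counting standard monomials gives mu = 6. Corank 2; j^3 = -2*(p + 2*q)^3 is a perfect cube, so E-series; the 4-jet and mu = 6 give E_6.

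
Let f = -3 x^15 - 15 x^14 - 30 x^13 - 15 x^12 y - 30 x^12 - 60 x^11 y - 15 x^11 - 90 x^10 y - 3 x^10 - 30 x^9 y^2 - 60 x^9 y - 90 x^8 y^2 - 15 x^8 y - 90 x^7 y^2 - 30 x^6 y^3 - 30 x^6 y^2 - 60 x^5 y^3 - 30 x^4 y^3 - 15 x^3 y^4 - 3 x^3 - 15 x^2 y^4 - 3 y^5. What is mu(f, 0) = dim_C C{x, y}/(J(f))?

The Hessian of f at 0 has rank 0. Corank 2; j^3 = -3*x^3 is a perfect cube, so E-series; the 5-jet and mu = 8 give E_8.

8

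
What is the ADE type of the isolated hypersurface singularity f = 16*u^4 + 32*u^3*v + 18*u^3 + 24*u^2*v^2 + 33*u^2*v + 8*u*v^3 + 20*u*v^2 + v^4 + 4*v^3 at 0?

The Hessian of f at 0 is [[0, 0], [0, 0]] with rank 0, so corank 2. A Groebner basis of the Jacobian ideal J(f) in C{u,v} is {u*v^2 + 27*u*v/4 + 9*v^2/2, -81*u*v/8 + v^3 - 27*v^2/4, u^2 + 7*u*v/6 + v^2/3}; counting standard monomials gives mu = 5. Corank 2; j^3 = (2*u + v)*(3*u + 2*v)^2 has shape L^2 M (L != M), so D-series; mu = 5 gives D_5.

D_{5}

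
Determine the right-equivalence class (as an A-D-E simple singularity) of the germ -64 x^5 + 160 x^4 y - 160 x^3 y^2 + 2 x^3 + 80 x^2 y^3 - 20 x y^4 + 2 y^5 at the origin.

E8

The Hessian of f at 0 is [[0, 0], [0, 0]] with rank 0, so corank 2. A Groebner basis of the Jacobian ideal J(f) in C{x,y} is {y^5, x*y^3 - y^4/8, x^2}; counting standard monomials gives mu = 8. Corank 2; j^3 = 2*x^3 is a perfect cube, so E-series; the 5-jet and mu = 8 give E_8.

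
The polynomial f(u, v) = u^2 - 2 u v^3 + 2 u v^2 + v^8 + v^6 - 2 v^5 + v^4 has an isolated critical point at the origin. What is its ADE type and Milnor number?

Type A_7, Milnor number mu = 7.

The Hessian of f at 0 has rank 1. Corank 1: A-series; mu = 7 gives A_7.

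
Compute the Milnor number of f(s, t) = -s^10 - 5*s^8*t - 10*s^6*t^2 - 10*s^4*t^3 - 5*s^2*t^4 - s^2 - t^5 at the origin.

4

The Hessian of f at 0 has rank 1. Corank 1: A-series; mu = 4 gives A_4.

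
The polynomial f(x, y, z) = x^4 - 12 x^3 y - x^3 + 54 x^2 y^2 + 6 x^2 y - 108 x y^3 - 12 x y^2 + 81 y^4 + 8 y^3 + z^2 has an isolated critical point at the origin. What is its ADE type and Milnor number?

Type E_{6}, Milnor number mu = 6.

The Hessian of f at 0 is [[0, 0, 0], [0, 0, 0], [0, 0, 2]] with rank 1, so corank 2. A Groebner basis of the Jacobian ideal J(f) in C{x,y,z} is {y^4, x*y^2 - 7*y^3/3, x^2 - 4*x*y + 4*y^2, z}; counting standard monomials gives mu = 6. Corank 2; j^3 = -(x - 2*y)^3 is a perfect cube, so E-series; the 4-jet and mu = 6 give E_6.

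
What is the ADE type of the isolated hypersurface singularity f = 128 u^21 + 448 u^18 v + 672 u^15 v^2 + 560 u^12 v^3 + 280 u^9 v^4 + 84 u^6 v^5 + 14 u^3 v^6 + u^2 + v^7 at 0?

A6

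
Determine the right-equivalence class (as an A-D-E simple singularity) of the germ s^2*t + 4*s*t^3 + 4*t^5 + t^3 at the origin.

D_{4}

The Hessian of f at 0 is [[0, 0], [0, 0]] with rank 0, so corank 2. A Groebner basis of the Jacobian ideal J(f) in C{s,t} is {t^3, s^2 + 3*t^2, s*t}; counting standard monomials gives mu = 4. Corank 2; j^3 = t*(s^2 + t^2) splits into three distinct lines over C (the quadratic factor has nonzero discriminant), so D_4.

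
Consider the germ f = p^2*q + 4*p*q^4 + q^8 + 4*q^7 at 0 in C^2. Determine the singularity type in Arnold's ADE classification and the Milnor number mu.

Type D9, Milnor number mu = 9.

The Hessian of f at 0 is [[0, 0], [0, 0]] with rank 0, so corank 2. A Groebner basis of the Jacobian ideal J(f) in C{p,q} is {p^2*q^2, p^2*q + p^2/2 + p*q^3, p*q/2 + q^4, p^3}; counting standard monomials gives mu = 9. Corank 2; j^3 = p^2*q has shape L^2 M (L != M), so D-series; mu = 9 gives D_9.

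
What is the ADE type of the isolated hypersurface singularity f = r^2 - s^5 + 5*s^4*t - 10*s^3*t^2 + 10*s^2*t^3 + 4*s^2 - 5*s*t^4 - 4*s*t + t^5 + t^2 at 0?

The Hessian of f at 0 is [[8, -4, 0], [-4, 2, 0], [0, 0, 2]] with rank 2, so corank 1. A Groebner basis of the Jacobian ideal J(f) in C{s,t,r} is {t^4, s - t/2, r}; counting standard monomials gives mu = 4. Corank 1: A-series; mu = 4 gives A_4.

A4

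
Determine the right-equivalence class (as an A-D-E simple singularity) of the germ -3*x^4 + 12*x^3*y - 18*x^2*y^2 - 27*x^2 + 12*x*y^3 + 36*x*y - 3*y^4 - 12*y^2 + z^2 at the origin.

A_{3}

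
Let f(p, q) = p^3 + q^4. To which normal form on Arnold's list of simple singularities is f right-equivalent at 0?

The Hessian of f at 0 is [[0, 0], [0, 0]] with rank 0, so corank 2. A Groebner basis of the Jacobian ideal J(f) in C{p,q} is {q^3, p^2}; counting standard monomials gives mu = 6. Corank 2; j^3 = p^3 is a perfect cube, so E-series; the 4-jet and mu = 6 give E_6.

E_{6}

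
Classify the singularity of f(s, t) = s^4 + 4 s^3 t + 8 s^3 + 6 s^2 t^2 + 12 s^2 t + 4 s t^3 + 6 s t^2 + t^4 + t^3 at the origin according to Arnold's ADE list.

The Hessian of f at 0 is [[0, 0], [0, 0]] with rank 0, so corank 2. A Groebner basis of the Jacobian ideal J(f) in C{s,t} is {t^4, s*t^2 + 2*t^3/3, s^2 + s*t + t^2/4}; counting standard monomials gives mu = 6. Corank 2; j^3 = (2*s + t)^3 is a perfect cube, so E-series; the 4-jet and mu = 6 give E_6.

E_{6}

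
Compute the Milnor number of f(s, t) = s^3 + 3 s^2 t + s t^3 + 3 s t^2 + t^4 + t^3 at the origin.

The Hessian of f at 0 has rank 0. Corank 2; j^3 = (s + t)^3 is a perfect cube, so E-series; the 4-jet and mu = 7 give E_7.

7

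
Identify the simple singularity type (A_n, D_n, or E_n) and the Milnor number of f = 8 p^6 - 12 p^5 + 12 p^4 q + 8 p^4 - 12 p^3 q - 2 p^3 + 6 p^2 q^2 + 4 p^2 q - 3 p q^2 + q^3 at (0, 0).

Type D4, Milnor number mu = 4.

The Hessian of f at 0 has rank 0. Corank 2; j^3 = -(p - q)*(2*p^2 - 2*p*q + q^2) splits into three distinct lines over C (the quadratic factor has nonzero discriminant), so D_4.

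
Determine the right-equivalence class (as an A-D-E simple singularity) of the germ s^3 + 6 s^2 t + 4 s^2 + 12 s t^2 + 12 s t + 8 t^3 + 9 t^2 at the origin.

The Hessian of f at 0 is [[8, 12], [12, 18]] with rank 1, so corank 1. A Groebner basis of the Jacobian ideal J(f) in C{s,t} is {t^2, s + 3*t/2}; counting standard monomials gives mu = 2. Corank 1: A-series; mu = 2 gives A_2.

A_2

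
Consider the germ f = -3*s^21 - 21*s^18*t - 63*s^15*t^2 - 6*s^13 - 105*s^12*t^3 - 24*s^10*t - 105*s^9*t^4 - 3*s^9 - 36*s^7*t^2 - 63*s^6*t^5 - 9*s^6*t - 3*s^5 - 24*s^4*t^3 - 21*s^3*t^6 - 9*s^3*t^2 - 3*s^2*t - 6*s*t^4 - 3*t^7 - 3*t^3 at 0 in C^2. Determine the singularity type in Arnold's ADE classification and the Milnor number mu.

The Hessian of f at 0 is [[0, 0], [0, 0]] with rank 0, so corank 2. A Groebner basis of the Jacobian ideal J(f) in C{s,t} is {t^3, s^2 + 3*t^2, s*t}; counting standard monomials gives mu = 4. Corank 2; j^3 = -3*t*(s^2 + t^2) splits into three distinct lines over C (the quadratic factor has nonzero discriminant), so D_4.

Type D_{4}, Milnor number mu = 4.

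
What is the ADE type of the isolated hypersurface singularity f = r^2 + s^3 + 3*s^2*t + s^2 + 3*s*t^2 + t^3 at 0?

A_2

The Hessian of f at 0 has rank 2. Corank 1: A-series; mu = 2 gives A_2.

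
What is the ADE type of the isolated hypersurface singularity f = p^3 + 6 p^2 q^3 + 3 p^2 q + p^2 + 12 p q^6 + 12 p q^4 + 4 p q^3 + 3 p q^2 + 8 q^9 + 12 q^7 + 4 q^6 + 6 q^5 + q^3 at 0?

A_{2}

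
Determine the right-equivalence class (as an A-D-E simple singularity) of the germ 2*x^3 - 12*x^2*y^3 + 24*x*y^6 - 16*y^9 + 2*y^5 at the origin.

E_{8}

The Hessian of f at 0 is [[0, 0], [0, 0]] with rank 0, so corank 2. A Groebner basis of the Jacobian ideal J(f) in C{x,y} is {-x^2/4 + x*y^3, y^4, x^3, x^2*y}; counting standard monomials gives mu = 8. Corank 2; j^3 = 2*x^3 is a perfect cube, so E-series; the 5-jet and mu = 8 give E_8.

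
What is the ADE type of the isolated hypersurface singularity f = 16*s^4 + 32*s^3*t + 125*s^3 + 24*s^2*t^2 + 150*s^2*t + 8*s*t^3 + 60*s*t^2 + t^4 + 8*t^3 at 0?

E_{6}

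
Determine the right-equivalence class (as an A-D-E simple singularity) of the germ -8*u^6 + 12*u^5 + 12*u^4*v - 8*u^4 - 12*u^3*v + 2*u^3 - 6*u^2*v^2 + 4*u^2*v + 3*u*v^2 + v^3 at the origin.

The Hessian of f at 0 has rank 0. Corank 2; j^3 = (u + v)*(2*u^2 + 2*u*v + v^2) splits into three distinct lines over C (the quadratic factor has nonzero discriminant), so D_4.

D_4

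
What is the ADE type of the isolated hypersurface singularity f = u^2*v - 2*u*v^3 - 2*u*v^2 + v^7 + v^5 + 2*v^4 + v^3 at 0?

The Hessian of f at 0 is [[0, 0], [0, 0]] with rank 0, so corank 2. A Groebner basis of the Jacobian ideal J(f) in C{u,v} is {u^2*v^2 - 2*u^2*v + u^2/7 + 20*u*v^2/7 - 8*u*v/7 + v^2, u^3 - 3*u^2*v + u^2/7 + 20*u*v^2/7 - 8*u*v/7 + v^2, -u*v + v^3 + v^2}; counting standard monomials gives mu = 8. Corank 2; j^3 = v*(u - v)^2 has shape L^2 M (L != M), so D-series; mu = 8 gives D_8.

D8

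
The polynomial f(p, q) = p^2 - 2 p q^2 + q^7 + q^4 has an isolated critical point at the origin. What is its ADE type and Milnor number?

The Hessian of f at 0 is [[2, 0], [0, 0]] with rank 1, so corank 1. A Groebner basis of the Jacobian ideal J(f) in C{p,q} is {p^3, -p + q^2}; counting standard monomials gives mu = 6. Corank 1: A-series; mu = 6 gives A_6.

Type A6, Milnor number mu = 6.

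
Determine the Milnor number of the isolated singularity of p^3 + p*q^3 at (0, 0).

The Hessian of f at 0 has rank 0. Corank 2; j^3 = p^3 is a perfect cube, so E-series; the 4-jet and mu = 7 give E_7.

7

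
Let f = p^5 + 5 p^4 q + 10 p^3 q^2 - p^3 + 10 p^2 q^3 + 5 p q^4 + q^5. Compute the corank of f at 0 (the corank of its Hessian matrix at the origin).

2

Hessian at 0 has rank 0.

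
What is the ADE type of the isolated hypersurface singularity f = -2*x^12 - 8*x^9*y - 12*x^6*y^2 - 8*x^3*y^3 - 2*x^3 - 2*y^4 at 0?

E_6

The Hessian of f at 0 is [[0, 0], [0, 0]] with rank 0, so corank 2. A Groebner basis of the Jacobian ideal J(f) in C{x,y} is {y^3, x^2}; counting standard monomials gives mu = 6. Corank 2; j^3 = -2*x^3 is a perfect cube, so E-series; the 4-jet and mu = 6 give E_6.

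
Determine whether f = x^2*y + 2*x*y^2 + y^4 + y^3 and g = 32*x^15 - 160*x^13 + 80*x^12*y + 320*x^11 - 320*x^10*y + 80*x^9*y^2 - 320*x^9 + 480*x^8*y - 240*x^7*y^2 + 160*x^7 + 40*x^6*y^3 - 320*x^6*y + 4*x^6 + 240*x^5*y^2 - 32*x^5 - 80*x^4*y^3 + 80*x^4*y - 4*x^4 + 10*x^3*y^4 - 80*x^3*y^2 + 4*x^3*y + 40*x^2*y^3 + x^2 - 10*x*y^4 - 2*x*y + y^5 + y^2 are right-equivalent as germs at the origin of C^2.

No.

The Hessian of f at 0 is [[0, 0], [0, 0]] with rank 0, so corank 2. A Groebner basis of the Jacobian ideal J(f) in C{x,y} is {x^3 - x^2/4 + y^2/4, x^2/4 + y^3 - y^2/4, x*y + y^2}; counting standard monomials gives mu = 5. Corank 2; j^3 = y*(x + y)^2 has shape L^2 M (L != M), so D-series; mu = 5 gives D_5. The Hessian of g at 0 is [[2, -2], [-2, 2]] with rank 1, so corank 1. A Groebner basis of the Jacobian ideal J(g) in C{x,y} is {-x/2 + y^3 + y/2, x^2 - y^2, x*y - y^2}; counting standard monomials gives mu = 4. Corank 1: A-series; mu = 4 gives A_4. f is D_5 but g is A_4, hence not right-equivalent.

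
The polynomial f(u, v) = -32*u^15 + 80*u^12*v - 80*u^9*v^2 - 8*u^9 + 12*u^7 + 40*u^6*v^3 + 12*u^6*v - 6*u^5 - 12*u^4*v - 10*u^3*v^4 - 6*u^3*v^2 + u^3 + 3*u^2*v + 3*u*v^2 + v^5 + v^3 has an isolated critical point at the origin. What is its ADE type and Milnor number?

Type E8, Milnor number mu = 8.

The Hessian of f at 0 is [[0, 0], [0, 0]] with rank 0, so corank 2. A Groebner basis of the Jacobian ideal J(f) in C{u,v} is {u^2/4 + u*v^3 + u*v/2 + v^2/4, v^4, u^3 - 3*u*v^2 - 2*v^3, u^2*v + 2*u*v^2 + v^3}; counting standard monomials gives mu = 8. Corank 2; j^3 = (u + v)^3 is a perfect cube, so E-series; the 5-jet and mu = 8 give E_8.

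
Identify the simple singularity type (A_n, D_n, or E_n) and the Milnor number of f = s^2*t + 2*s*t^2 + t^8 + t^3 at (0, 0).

Type D9, Milnor number mu = 9.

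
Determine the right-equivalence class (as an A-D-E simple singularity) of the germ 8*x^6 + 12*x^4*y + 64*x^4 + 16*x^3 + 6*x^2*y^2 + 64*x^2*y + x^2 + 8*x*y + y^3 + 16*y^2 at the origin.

The Hessian of f at 0 is [[2, 8], [8, 32]] with rank 1, so corank 1. A Groebner basis of the Jacobian ideal J(f) in C{x,y} is {y^2, x + 4*y}; counting standard monomials gives mu = 2. Corank 1: A-series; mu = 2 gives A_2.

A_2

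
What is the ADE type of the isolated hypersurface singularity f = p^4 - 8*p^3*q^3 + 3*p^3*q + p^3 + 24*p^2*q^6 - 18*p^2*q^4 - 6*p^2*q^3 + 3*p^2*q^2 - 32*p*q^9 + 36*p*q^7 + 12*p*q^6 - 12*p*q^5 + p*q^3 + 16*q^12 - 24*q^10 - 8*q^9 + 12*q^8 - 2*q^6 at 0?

The Hessian of f at 0 has rank 0. Corank 2; j^3 = p^3 is a perfect cube, so E-series; the 4-jet and mu = 7 give E_7.

E7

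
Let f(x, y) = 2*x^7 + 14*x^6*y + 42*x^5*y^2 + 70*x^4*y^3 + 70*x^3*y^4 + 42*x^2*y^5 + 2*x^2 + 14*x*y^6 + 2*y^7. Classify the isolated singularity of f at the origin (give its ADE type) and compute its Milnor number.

The Hessian of f at 0 is [[4, 0], [0, 0]] with rank 1, so corank 1. A Groebner basis of the Jacobian ideal J(f) in C{x,y} is {y^6, x}; counting standard monomials gives mu = 6. Corank 1: A-series; mu = 6 gives A_6.

Type A_{6}, Milnor number mu = 6.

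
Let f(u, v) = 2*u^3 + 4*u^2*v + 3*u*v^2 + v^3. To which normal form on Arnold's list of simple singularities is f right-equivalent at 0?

D4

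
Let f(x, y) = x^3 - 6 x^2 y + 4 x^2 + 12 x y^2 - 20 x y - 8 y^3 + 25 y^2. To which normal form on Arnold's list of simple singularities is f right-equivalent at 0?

A_{2}

The Hessian of f at 0 has rank 1. Corank 1: A-series; mu = 2 gives A_2.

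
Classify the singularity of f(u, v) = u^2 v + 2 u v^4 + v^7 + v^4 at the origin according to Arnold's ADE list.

The Hessian of f at 0 is [[0, 0], [0, 0]] with rank 0, so corank 2. A Groebner basis of the Jacobian ideal J(f) in C{u,v} is {u^3, u^2/4 + v^3, u*v}; counting standard monomials gives mu = 5. Corank 2; j^3 = u^2*v has shape L^2 M (L != M), so D-series; mu = 5 gives D_5.

D_5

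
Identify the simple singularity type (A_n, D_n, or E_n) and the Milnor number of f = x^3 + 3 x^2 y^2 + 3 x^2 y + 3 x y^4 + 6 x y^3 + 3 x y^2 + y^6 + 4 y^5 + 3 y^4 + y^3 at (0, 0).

Type E8, Milnor number mu = 8.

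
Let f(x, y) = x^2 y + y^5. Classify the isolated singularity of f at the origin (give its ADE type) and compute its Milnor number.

Type D_{6}, Milnor number mu = 6.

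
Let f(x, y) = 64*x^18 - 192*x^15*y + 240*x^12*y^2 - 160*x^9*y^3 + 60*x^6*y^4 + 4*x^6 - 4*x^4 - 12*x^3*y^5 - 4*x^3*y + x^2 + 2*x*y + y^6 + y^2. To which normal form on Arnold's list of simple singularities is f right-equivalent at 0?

The Hessian of f at 0 is [[2, 2], [2, 2]] with rank 1, so corank 1. A Groebner basis of the Jacobian ideal J(f) in C{x,y} is {x*y^2 - x/2 - y/2, x/2 + y^3 + y/2, x^2 + 2*x*y + y^2}; counting standard monomials gives mu = 5. Corank 1: A-series; mu = 5 gives A_5.

A5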